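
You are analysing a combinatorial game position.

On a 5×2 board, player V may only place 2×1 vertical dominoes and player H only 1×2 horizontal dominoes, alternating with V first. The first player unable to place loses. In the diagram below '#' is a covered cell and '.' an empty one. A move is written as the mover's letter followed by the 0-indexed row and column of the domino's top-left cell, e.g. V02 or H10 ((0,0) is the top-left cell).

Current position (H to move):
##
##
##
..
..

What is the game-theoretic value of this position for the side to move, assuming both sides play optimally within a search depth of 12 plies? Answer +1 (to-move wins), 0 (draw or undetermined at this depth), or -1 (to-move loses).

p1 H@[##/##/##/../..]: H30[##/##/##/##/..]+1* H40[##/##/##/../##]+1
p2 V@[##/##/##/##/..] terminal -1; root [##/##/##/../..] d12

value(##/##/##/../.., H) = +1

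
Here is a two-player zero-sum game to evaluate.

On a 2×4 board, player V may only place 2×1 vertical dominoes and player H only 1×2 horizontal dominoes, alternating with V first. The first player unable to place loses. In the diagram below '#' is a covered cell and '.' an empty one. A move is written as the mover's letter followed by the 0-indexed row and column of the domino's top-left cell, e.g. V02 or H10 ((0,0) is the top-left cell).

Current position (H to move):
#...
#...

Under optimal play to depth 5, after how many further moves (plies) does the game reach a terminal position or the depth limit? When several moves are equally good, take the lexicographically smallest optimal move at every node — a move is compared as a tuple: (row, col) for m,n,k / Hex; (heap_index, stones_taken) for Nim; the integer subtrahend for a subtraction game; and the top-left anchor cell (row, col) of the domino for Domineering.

ply 1, H at #.../#... | H01=+1→###./#...*; H02=+1→#.##/#...; H11=+1→#.../###.; H12=+1→#.../#.##
ply 2, V at ###./#... | V03=-1→####/#..#*
ply 3, H at ####/#..# | H11=+1→####/####*
ply 4: ####/#### is terminal -1 (V); from #.../#... depth 5

PV length from [#.../#...]: 3 plies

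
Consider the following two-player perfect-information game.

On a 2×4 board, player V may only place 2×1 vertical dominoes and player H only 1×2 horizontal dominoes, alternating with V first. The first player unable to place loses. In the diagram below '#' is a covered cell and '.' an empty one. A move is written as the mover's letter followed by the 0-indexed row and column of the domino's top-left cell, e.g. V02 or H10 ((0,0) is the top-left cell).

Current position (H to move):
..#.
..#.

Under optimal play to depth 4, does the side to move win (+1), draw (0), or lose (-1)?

value(..#./..#., H) = +1

p1 H@[..#./..#.]: H00[###./..#.]+1* H10[..#./###.]+1
p2 V@[###./..#.]: V03[####/..##]-1*
p3 H@[####/..##]: H10[####/####]+1*
p4 V@[####/####] terminal -1; root [..#./..#.] d4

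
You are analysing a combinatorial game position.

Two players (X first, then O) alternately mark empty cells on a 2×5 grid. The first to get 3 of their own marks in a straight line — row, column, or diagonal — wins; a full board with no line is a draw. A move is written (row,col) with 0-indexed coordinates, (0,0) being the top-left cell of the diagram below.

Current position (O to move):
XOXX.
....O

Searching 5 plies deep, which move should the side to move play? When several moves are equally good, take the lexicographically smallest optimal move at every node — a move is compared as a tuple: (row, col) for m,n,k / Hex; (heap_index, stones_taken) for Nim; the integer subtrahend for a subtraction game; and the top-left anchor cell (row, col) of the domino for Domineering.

O's best at [XOXX./....O]: (0,4)

ply 1, O at XOXX./....O | (0,4)=+0→XOXXO/....O*; (1,0)=-1→XOXX./O...O; (1,1)=-1→XOXX./.O..O; (1,2)=-1→XOXX./..O.O; (1,3)=-1→XOXX./...OO
ply 2, X at XOXXO/....O | (1,0)=+0→XOXXO/X...O*; (1,1)=+0→XOXXO/.X..O; (1,2)=+0→XOXXO/..X.O; (1,3)=+0→XOXXO/...XO
ply 3, O at XOXXO/X...O | (1,1)=+0→XOXXO/XO..O*; (1,2)=+0→XOXXO/X.O.O; (1,3)=+0→XOXXO/X..OO
ply 4, X at XOXXO/XO..O | (1,2)=+0→XOXXO/XOX.O*; (1,3)=+0→XOXXO/XO.XO
ply 5, O at XOXXO/XOX.O | (1,3)=+0→XOXXO/XOXOO*
ply 6: XOXXO/XOXOO is terminal +0 (X); from XOXX./....O depth 5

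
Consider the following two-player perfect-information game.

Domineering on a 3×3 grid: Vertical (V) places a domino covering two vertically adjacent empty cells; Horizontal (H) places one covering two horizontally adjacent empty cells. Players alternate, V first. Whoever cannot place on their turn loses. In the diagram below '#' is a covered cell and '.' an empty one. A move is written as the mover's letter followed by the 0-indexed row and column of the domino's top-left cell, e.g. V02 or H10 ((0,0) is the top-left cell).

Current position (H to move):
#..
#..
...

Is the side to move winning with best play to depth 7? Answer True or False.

ply 1, H at #../#../... | H01=-1→###/#../...; H11=+1→#../###/...*; H20=-1→#../#../##.; H21=-1→#../#../.##
ply 2: #../###/... is terminal -1 (V); from #../#../... depth 7

H winning at [#../#../...]: True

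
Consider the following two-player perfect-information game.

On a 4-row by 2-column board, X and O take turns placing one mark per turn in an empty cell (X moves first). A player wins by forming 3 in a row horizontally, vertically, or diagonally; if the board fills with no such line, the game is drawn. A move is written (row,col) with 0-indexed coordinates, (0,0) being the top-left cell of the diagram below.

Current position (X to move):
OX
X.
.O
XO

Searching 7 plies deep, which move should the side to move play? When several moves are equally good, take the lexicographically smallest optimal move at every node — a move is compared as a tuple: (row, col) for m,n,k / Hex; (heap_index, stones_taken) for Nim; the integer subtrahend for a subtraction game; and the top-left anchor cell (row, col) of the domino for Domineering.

p1 X@[OX/X./.O/XO]: (1,1)[OX/XX/.O/XO]+0 (2,0)[OX/X./XO/XO]+1*
p2 O@[OX/X./XO/XO] terminal -1; root [OX/X./.O/XO] d7

X's best at [OX/X./.O/XO]: (2,0)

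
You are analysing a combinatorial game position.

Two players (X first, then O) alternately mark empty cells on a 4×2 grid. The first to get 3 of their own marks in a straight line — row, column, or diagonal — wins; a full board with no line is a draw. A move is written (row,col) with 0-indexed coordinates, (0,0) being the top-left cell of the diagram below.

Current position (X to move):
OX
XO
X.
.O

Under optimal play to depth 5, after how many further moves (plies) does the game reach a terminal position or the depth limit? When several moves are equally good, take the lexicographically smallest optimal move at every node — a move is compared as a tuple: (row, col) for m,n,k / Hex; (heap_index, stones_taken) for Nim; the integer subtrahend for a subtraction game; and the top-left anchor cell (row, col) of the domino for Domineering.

ply 1, X at OX/XO/X./.O | (2,1)=+0→OX/XO/XX/.O; (3,0)=+1→OX/XO/X./XO*
ply 2: OX/XO/X./XO is terminal -1 (O); from OX/XO/X./.O depth 5

PV length from [OX/XO/X./.O]: 1 ply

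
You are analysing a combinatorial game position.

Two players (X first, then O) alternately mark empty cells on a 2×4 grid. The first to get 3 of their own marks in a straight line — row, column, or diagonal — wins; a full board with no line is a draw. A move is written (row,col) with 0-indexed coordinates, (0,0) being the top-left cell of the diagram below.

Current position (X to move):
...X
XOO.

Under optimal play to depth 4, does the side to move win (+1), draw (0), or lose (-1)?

value(...X/XOO., X) = 0

ply 1, X at ...X/XOO. | (0,0)=-1→X..X/XOO.; (0,1)=-1→.X.X/XOO.; (0,2)=-1→..XX/XOO.; (1,3)=+0→...X/XOOX*
ply 2, O at ...X/XOOX | (0,0)=+0→O..X/XOOX*; (0,1)=+0→.O.X/XOOX; (0,2)=+0→..OX/XOOX
ply 3, X at O..X/XOOX | (0,1)=+0→OX.X/XOOX*; (0,2)=+0→O.XX/XOOX
ply 4, O at OX.X/XOOX | (0,2)=+0→OXOX/XOOX*
ply 5: OXOX/XOOX is terminal +0 (X); from ...X/XOO. depth 4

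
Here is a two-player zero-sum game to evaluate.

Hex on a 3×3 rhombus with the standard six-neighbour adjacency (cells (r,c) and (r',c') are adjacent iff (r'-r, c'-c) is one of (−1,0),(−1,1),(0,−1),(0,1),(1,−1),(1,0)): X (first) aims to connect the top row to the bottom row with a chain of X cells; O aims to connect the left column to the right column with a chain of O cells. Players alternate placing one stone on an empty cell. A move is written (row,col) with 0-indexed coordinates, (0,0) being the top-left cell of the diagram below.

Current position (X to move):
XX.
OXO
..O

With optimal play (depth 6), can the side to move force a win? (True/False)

X winning at [XX./OXO/..O]: True

ply 1, X at XX./OXO/..O | (0,2)=+1→XXX/OXO/..O*; (2,0)=+1→XX./OXO/X.O; (2,1)=+1→XX./OXO/.XO
ply 2, O at XXX/OXO/..O | (2,0)=-1→XXX/OXO/O.O*; (2,1)=-1→XXX/OXO/.OO
ply 3, X at XXX/OXO/O.O | (2,1)=+1→XXX/OXO/OXO*
ply 4: XXX/OXO/OXO is terminal -1 (O); from XX./OXO/..O depth 6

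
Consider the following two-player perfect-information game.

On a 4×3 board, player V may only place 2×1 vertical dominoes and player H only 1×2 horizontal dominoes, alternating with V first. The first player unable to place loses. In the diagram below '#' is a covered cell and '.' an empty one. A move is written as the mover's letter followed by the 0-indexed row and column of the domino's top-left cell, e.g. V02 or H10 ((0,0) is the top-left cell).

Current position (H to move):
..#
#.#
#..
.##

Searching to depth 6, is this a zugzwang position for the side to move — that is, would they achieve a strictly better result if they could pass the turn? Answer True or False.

[..#/#.#/#../.##] H move#1: H00:-1/###/#.#/#../.##*, H21:-1/..#/#.#/###/.##
[###/#.#/#../.##] V move#2: V11:+1/###/###/##./.##*
[###/###/##./.##] end (terminal -1, H#3); searched ..#/#.#/#../.## to 6
if H skipped the turn, V would face:
~ [..#/#.#/#../.##] V move#1: V01:-1/.##/###/#../.##*, V11:-1/..#/###/##./.##
~ [.##/###/#../.##] H move#2: H21:+1/.##/###/###/.##*
~ [.##/###/###/.##] end (terminal -1, V#3); searched ..#/#.#/#../.## to 6
compare (H): move=-1 vs pass=+1

zugzwang(..#/#.#/#../.##, H) = True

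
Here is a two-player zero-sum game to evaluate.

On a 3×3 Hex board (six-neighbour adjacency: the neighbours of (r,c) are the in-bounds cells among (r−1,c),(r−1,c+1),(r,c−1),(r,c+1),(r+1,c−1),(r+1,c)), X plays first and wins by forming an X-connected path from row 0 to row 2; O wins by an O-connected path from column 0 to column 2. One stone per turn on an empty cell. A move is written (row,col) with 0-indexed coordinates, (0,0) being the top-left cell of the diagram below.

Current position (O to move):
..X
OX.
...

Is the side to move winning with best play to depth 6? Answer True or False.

O winning at [..X/OX./...]: False

ply 1, O at ..X/OX./... | (0,0)=-1→O.X/OX./...*; (0,1)=-1→.OX/OX./...; (1,2)=-1→..X/OXO/...; (2,0)=-1→..X/OX./O..; (2,1)=-1→..X/OX./.O.; (2,2)=-1→..X/OX./..O
ply 2, X at O.X/OX./... | (0,1)=+1→OXX/OX./...*; (1,2)=+1→O.X/OXX/...; (2,0)=+1→O.X/OX./X..; (2,1)=+1→O.X/OX./.X.; (2,2)=+1→O.X/OX./..X
ply 3, O at OXX/OX./... | (1,2)=-1→OXX/OXO/...*; (2,0)=-1→OXX/OX./O..; (2,1)=-1→OXX/OX./.O.; (2,2)=-1→OXX/OX./..O
ply 4, X at OXX/OXO/... | (2,0)=+1→OXX/OXO/X..*; (2,1)=+1→OXX/OXO/.X.; (2,2)=+1→OXX/OXO/..X
ply 5: OXX/OXO/X.. is terminal -1 (O); from ..X/OX./... depth 6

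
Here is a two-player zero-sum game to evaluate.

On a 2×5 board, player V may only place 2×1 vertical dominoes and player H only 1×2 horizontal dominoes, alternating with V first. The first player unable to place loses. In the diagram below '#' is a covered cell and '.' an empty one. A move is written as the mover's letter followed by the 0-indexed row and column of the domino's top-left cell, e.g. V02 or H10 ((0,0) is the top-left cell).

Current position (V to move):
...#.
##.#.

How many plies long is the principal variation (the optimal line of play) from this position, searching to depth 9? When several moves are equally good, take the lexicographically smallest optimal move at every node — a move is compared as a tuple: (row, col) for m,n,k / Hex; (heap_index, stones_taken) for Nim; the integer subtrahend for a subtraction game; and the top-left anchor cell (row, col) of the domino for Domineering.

PV length from [...#./##.#.]: 3 plies

ply 1, V at ...#./##.#. | V02=+1→..##./####.*; V04=-1→...##/##.##
ply 2, H at ..##./####. | H00=-1→####./####.*
ply 3, V at ####./####. | V04=+1→#####/#####*
ply 4: #####/##### is terminal -1 (H); from ...#./##.#. depth 9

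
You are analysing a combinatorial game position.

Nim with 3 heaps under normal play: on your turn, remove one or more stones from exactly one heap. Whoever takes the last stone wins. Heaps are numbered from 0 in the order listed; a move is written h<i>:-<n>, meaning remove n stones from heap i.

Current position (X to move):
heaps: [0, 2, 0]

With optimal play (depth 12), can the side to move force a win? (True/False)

ply 1, X at (0,2,0) | h1:-1=-1→(0,1,0); h1:-2=+1→(0,0,0)*
ply 2: (0,0,0) is terminal -1 (O); from (0,2,0) depth 12

X winning at [(0,2,0)]: True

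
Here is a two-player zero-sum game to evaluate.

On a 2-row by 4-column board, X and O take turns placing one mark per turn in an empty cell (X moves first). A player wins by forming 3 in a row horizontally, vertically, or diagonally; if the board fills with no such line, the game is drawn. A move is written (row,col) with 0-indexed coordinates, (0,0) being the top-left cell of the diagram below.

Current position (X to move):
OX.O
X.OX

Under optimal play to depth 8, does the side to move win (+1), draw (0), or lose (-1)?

p1 X@[OX.O/X.OX]: (0,2)[OXXO/X.OX]+0* (1,1)[OX.O/XXOX]+0
p2 O@[OXXO/X.OX]: (1,1)[OXXO/XOOX]+0*
p3 X@[OXXO/XOOX] terminal +0; root [OX.O/X.OX] d8

value(OX.O/X.OX, X) = 0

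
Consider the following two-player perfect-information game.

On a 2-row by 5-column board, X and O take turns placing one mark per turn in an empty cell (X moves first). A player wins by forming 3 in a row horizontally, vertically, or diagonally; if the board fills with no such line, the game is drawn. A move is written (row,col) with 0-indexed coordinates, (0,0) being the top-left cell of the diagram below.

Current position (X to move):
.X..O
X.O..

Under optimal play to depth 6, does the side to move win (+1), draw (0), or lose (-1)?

value(.X..O/X.O.., X) = +1

ply 1, X at .X..O/X.O.. | (0,0)=-1→XX..O/X.O..; (0,2)=+1→.XX.O/X.O..*; (0,3)=+0→.X.XO/X.O..; (1,1)=+0→.X..O/XXO..; (1,3)=+0→.X..O/X.OX.; (1,4)=+0→.X..O/X.O.X
ply 2, O at .XX.O/X.O.. | (0,0)=-1→OXX.O/X.O..*; (0,3)=-1→.XXOO/X.O..; (1,1)=-1→.XX.O/XOO..; (1,3)=-1→.XX.O/X.OO.; (1,4)=-1→.XX.O/X.O.O
ply 3, X at OXX.O/X.O.. | (0,3)=+1→OXXXO/X.O..*; (1,1)=+0→OXX.O/XXO..; (1,3)=+0→OXX.O/X.OX.; (1,4)=+0→OXX.O/X.O.X
ply 4: OXXXO/X.O.. is terminal -1 (O); from .X..O/X.O.. depth 6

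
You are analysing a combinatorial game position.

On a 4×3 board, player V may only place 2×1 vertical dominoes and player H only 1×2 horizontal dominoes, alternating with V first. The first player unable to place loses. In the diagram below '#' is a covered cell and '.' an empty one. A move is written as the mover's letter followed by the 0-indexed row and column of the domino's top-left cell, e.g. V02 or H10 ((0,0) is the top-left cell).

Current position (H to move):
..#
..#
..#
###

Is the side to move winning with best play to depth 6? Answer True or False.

p1 H@[..#/..#/..#/###]: H00[###/..#/..#/###]-1 H10[..#/###/..#/###]+1* H20[..#/..#/###/###]-1
p2 V@[..#/###/..#/###] terminal -1; root [..#/..#/..#/###] d6

H winning at [..#/..#/..#/###]: True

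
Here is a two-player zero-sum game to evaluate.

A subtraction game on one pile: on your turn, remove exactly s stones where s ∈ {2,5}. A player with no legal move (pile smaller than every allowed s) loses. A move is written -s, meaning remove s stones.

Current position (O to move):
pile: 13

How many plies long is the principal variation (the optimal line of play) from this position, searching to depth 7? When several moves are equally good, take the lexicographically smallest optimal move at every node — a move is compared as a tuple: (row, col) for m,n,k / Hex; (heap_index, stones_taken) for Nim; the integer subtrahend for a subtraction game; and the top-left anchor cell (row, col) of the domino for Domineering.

ply 1, O at 13 | -2=+1→11*; -5=+1→8
ply 2, X at 11 | -2=-1→9*; -5=-1→6
ply 3, O at 9 | -2=+1→7*; -5=+1→4
ply 4, X at 7 | -2=-1→5*; -5=-1→2
ply 5, O at 5 | -2=-1→3; -5=+1→0*
ply 6: 0 is terminal -1 (X); from 13 depth 7

PV length from [13]: 5 plies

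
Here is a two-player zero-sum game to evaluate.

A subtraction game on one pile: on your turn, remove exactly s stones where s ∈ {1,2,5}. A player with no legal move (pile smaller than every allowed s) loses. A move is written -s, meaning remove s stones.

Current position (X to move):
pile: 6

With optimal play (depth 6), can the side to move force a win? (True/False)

p1 X@[6]: -1[5]-1* -2[4]-1 -5[1]-1
p2 O@[5]: -1[4]-1 -2[3]+1* -5[0]+1
p3 X@[3]: -1[2]-1* -2[1]-1
p4 O@[2]: -1[1]-1 -2[0]+1*
p5 X@[0] terminal -1; root [6] d6

X winning at [6]: False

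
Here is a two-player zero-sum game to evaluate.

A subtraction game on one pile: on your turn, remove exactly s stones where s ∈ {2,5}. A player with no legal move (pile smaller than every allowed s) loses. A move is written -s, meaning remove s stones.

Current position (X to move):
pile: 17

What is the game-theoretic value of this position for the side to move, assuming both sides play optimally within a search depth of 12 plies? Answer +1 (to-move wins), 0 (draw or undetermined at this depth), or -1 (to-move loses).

value(17, X) = +1

p1 X@[17]: -2[15]+1* -5[12]-1
p2 O@[15]: -2[13]-1* -5[10]-1
p3 X@[13]: -2[11]+1* -5[8]+1
p4 O@[11]: -2[9]-1* -5[6]-1
p5 X@[9]: -2[7]+1* -5[4]+1
p6 O@[7]: -2[5]-1* -5[2]-1
p7 X@[5]: -2[3]-1 -5[0]+1*
p8 O@[0] terminal -1; root [17] d12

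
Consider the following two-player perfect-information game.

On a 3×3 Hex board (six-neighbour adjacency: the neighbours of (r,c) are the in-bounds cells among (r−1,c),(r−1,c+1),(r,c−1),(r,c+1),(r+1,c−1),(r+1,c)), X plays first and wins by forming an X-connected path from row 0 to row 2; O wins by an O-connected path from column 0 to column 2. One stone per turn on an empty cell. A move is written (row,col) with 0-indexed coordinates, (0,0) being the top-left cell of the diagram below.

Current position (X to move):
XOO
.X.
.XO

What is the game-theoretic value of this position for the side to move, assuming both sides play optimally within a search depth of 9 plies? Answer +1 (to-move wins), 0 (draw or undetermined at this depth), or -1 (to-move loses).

[XOO/.X./.XO] X move#1: (1,0):+1/XOO/XX./.XO*, (1,2):-1/XOO/.XX/.XO, (2,0):-1/XOO/.X./XXO
[XOO/XX./.XO] end (terminal -1, O#2); searched XOO/.X./.XO to 9

value(XOO/.X./.XO, X) = +1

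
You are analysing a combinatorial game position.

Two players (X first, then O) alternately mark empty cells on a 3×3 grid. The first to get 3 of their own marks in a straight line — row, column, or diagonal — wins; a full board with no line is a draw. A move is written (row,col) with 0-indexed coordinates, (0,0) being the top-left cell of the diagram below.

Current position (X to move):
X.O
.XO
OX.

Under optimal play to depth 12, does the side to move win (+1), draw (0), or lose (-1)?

value(X.O/.XO/OX., X) = +1

ply 1, X at X.O/.XO/OX. | (0,1)=+1→XXO/.XO/OX.*; (1,0)=-1→X.O/XXO/OX.; (2,2)=+1→X.O/.XO/OXX
ply 2: XXO/.XO/OX. is terminal -1 (O); from X.O/.XO/OX. depth 12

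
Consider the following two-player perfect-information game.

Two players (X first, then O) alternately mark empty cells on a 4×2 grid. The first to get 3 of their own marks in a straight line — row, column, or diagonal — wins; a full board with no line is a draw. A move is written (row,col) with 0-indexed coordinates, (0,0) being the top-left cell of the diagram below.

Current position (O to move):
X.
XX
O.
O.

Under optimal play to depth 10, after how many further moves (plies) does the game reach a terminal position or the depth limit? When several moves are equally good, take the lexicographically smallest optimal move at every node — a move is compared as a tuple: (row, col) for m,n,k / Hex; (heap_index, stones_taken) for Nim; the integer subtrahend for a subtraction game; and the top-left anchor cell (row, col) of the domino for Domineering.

ply 1, O at X./XX/O./O. | (0,1)=+0→XO/XX/O./O.*; (2,1)=+0→X./XX/OO/O.; (3,1)=+0→X./XX/O./OO
ply 2, X at XO/XX/O./O. | (2,1)=+0→XO/XX/OX/O.*; (3,1)=+0→XO/XX/O./OX
ply 3, O at XO/XX/OX/O. | (3,1)=+0→XO/XX/OX/OO*
ply 4: XO/XX/OX/OO is terminal +0 (X); from X./XX/O./O. depth 10

PV length from [X./XX/O./O.]: 3 plies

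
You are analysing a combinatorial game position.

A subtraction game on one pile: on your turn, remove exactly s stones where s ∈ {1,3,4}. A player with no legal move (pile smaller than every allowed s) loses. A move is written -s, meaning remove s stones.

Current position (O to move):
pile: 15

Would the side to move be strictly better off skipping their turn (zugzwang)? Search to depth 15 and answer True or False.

zugzwang(15, O) = False

ply 1, O at 15 | -1=+1→14*; -3=-1→12; -4=-1→11
ply 2, X at 14 | -1=-1→13*; -3=-1→11; -4=-1→10
ply 3, O at 13 | -1=-1→12; -3=-1→10; -4=+1→9*
ply 4, X at 9 | -1=-1→8*; -3=-1→6; -4=-1→5
ply 5, O at 8 | -1=+1→7*; -3=-1→5; -4=-1→4
ply 6, X at 7 | -1=-1→6*; -3=-1→4; -4=-1→3
ply 7, O at 6 | -1=-1→5; -3=-1→3; -4=+1→2*
ply 8, X at 2 | -1=-1→1*
ply 9, O at 1 | -1=+1→0*
ply 10: 0 is terminal -1 (X); from 15 depth 15
suppose O passes — search the same position with X to move:
pass> ply 1, X at 15 | -1=+1→14*; -3=-1→12; -4=-1→11
pass> ply 2, O at 14 | -1=-1→13*; -3=-1→11; -4=-1→10
pass> ply 3, X at 13 | -1=-1→12; -3=-1→10; -4=+1→9*
pass> ply 4, O at 9 | -1=-1→8*; -3=-1→6; -4=-1→5
pass> ply 5, X at 8 | -1=+1→7*; -3=-1→5; -4=-1→4
pass> ply 6, O at 7 | -1=-1→6*; -3=-1→4; -4=-1→3
pass> ply 7, X at 6 | -1=-1→5; -3=-1→3; -4=+1→2*
pass> ply 8, O at 2 | -1=-1→1*
pass> ply 9, X at 1 | -1=+1→0*
pass> ply 10: 0 is terminal -1 (O); from 15 depth 15
for O: play +1, pass -1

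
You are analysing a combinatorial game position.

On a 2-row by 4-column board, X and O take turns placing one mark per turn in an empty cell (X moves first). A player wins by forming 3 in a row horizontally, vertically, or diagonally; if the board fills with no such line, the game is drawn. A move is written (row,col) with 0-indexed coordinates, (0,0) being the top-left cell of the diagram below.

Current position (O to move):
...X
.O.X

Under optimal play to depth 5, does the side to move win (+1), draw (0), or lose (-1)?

[...X/.O.X] O move#1: (0,0):+0/O..X/.O.X*, (0,1):+0/.O.X/.O.X, (0,2):+0/..OX/.O.X, (1,0):+0/...X/OO.X, (1,2):+0/...X/.OOX
[O..X/.O.X] X move#2: (0,1):+0/OX.X/.O.X*, (0,2):+0/O.XX/.O.X, (1,0):+0/O..X/XO.X, (1,2):+0/O..X/.OXX
[OX.X/.O.X] O move#3: (0,2):+0/OXOX/.O.X*, (1,0):-1/OX.X/OO.X, (1,2):-1/OX.X/.OOX
[OXOX/.O.X] X move#4: (1,0):+0/OXOX/XO.X*, (1,2):+0/OXOX/.OXX
[OXOX/XO.X] O move#5: (1,2):+0/OXOX/XOOX*
[OXOX/XOOX] end (terminal +0, X#6); searched ...X/.O.X to 5

value(...X/.O.X, O) = 0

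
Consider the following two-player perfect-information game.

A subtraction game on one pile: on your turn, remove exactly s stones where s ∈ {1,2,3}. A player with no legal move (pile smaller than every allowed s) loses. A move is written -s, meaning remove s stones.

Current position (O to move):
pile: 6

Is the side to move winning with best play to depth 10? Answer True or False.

O winning at [6]: True

ply 1, O at 6 | -1=-1→5; -2=+1→4*; -3=-1→3
ply 2, X at 4 | -1=-1→3*; -2=-1→2; -3=-1→1
ply 3, O at 3 | -1=-1→2; -2=-1→1; -3=+1→0*
ply 4: 0 is terminal -1 (X); from 6 depth 10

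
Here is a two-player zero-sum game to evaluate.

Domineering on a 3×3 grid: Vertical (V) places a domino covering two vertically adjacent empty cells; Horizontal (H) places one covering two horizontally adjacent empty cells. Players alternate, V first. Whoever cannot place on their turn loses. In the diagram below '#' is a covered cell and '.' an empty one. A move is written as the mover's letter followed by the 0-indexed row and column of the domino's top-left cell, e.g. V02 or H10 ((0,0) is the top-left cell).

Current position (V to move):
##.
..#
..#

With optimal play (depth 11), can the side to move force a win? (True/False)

V winning at [##./..#/..#]: True

ply 1, V at ##./..#/..# | V10=+1→##./#.#/#.#*; V11=+1→##./.##/.##
ply 2: ##./#.#/#.# is terminal -1 (H); from ##./..#/..# depth 11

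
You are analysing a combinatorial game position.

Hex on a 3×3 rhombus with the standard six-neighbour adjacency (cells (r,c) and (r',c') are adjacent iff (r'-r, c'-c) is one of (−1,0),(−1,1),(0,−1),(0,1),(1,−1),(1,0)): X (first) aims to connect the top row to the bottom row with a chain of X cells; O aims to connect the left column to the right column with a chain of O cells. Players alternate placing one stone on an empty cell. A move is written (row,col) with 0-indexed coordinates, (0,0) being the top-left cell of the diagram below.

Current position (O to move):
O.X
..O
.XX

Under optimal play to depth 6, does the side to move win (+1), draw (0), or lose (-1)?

value(O.X/..O/.XX, O) = +1

[O.X/..O/.XX] O move#1: (0,1):-1/OOX/..O/.XX, (1,0):-1/O.X/O.O/.XX, (1,1):+1/O.X/.OO/.XX*, (2,0):-1/O.X/..O/OXX
[O.X/.OO/.XX] X move#2: (0,1):-1/OXX/.OO/.XX*, (1,0):-1/O.X/XOO/.XX, (2,0):-1/O.X/.OO/XXX
[OXX/.OO/.XX] O move#3: (1,0):+1/OXX/OOO/.XX*, (2,0):+1/OXX/.OO/OXX
[OXX/OOO/.XX] end (terminal -1, X#4); searched O.X/..O/.XX to 6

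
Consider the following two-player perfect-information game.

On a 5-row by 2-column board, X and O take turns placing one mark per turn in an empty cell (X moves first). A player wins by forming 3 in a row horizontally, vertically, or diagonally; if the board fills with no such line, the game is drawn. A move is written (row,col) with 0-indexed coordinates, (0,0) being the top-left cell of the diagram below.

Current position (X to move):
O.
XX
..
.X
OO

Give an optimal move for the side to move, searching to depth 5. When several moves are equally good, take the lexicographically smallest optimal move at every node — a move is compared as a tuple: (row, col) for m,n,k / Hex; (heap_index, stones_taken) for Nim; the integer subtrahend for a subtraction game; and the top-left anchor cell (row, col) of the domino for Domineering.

X's best at [O./XX/../.X/OO]: (2,0)

[O./XX/../.X/OO] X move#1: (0,1):+0/OX/XX/../.X/OO, (2,0):+1/O./XX/X./.X/OO*, (2,1):+1/O./XX/.X/.X/OO, (3,0):+1/O./XX/../XX/OO
[O./XX/X./.X/OO] O move#2: (0,1):-1/OO/XX/X./.X/OO*, (2,1):-1/O./XX/XO/.X/OO, (3,0):-1/O./XX/X./OX/OO
[OO/XX/X./.X/OO] X move#3: (2,1):+1/OO/XX/XX/.X/OO*, (3,0):+1/OO/XX/X./XX/OO
[OO/XX/XX/.X/OO] end (terminal -1, O#4); searched O./XX/../.X/OO to 5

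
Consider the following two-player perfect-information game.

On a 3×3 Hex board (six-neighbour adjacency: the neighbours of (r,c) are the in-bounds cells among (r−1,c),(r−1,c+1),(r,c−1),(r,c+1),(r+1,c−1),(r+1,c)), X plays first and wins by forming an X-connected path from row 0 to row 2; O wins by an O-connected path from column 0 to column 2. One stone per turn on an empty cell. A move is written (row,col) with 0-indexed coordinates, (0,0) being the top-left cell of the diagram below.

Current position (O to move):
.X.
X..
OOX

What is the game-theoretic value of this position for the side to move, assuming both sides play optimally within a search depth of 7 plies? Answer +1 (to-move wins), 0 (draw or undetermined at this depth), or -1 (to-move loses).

[.X./X../OOX] O move#1: (0,0):-1/OX./X../OOX, (0,2):+1/.XO/X../OOX*, (1,1):+1/.X./XO./OOX, (1,2):+1/.X./X.O/OOX
[.XO/X../OOX] X move#2: (0,0):-1/XXO/X../OOX*, (1,1):-1/.XO/XX./OOX, (1,2):-1/.XO/X.X/OOX
[XXO/X../OOX] O move#3: (1,1):+1/XXO/XO./OOX*, (1,2):+1/XXO/X.O/OOX
[XXO/XO./OOX] end (terminal -1, X#4); searched .X./X../OOX to 7

value(.X./X../OOX, O) = +1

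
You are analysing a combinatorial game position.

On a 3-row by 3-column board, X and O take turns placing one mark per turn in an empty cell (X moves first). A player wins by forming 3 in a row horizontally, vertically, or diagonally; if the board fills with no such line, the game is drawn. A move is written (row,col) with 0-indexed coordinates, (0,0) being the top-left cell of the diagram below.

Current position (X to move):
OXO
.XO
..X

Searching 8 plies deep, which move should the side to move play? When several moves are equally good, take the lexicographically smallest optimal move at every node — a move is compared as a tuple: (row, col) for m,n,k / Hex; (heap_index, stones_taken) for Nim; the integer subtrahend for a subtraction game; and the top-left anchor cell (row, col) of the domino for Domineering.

X's best at [OXO/.XO/..X]: (2,1)

[OXO/.XO/..X] X move#1: (1,0):+0/OXO/XXO/..X, (2,0):+0/OXO/.XO/X.X, (2,1):+1/OXO/.XO/.XX*
[OXO/.XO/.XX] end (terminal -1, O#2); searched OXO/.XO/..X to 8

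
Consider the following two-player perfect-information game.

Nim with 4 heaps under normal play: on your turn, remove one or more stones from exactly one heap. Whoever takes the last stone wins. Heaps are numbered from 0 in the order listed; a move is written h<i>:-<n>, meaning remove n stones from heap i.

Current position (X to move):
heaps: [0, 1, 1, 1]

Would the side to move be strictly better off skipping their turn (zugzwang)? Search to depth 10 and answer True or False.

zugzwang((0,1,1,1), X) = False

ply 1, X at (0,1,1,1) | h1:-1=+1→(0,0,1,1)*; h2:-1=+1→(0,1,0,1); h3:-1=+1→(0,1,1,0)
ply 2, O at (0,0,1,1) | h2:-1=-1→(0,0,0,1)*; h3:-1=-1→(0,0,1,0)
ply 3, X at (0,0,0,1) | h3:-1=+1→(0,0,0,0)*
ply 4: (0,0,0,0) is terminal -1 (O); from (0,1,1,1) depth 10
if X skipped the turn, O would face:
~ ply 1, O at (0,1,1,1) | h1:-1=+1→(0,0,1,1)*; h2:-1=+1→(0,1,0,1); h3:-1=+1→(0,1,1,0)
~ ply 2, X at (0,0,1,1) | h2:-1=-1→(0,0,0,1)*; h3:-1=-1→(0,0,1,0)
~ ply 3, O at (0,0,0,1) | h3:-1=+1→(0,0,0,0)*
~ ply 4: (0,0,0,0) is terminal -1 (X); from (0,1,1,1) depth 10
compare (X): move=+1 vs pass=-1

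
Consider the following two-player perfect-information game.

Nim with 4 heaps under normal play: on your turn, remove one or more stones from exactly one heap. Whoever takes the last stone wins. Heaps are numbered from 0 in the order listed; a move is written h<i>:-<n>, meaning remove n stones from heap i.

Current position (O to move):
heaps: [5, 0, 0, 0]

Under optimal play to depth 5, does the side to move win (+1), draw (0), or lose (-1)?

ply 1, O at (5,0,0,0) | h0:-1=-1→(4,0,0,0); h0:-2=-1→(3,0,0,0); h0:-3=-1→(2,0,0,0); h0:-4=-1→(1,0,0,0); h0:-5=+1→(0,0,0,0)*
ply 2: (0,0,0,0) is terminal -1 (X); from (5,0,0,0) depth 5

value((5,0,0,0), O) = +1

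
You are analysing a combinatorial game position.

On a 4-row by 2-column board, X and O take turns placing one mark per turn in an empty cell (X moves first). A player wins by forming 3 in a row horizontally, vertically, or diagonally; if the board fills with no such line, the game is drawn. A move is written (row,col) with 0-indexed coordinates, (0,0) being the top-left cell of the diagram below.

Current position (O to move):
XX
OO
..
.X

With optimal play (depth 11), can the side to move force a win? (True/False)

O winning at [XX/OO/../.X]: False

[XX/OO/../.X] O move#1: (2,0):+0/XX/OO/O./.X*, (2,1):+0/XX/OO/.O/.X, (3,0):+0/XX/OO/../OX
[XX/OO/O./.X] X move#2: (2,1):-1/XX/OO/OX/.X, (3,0):+0/XX/OO/O./XX*
[XX/OO/O./XX] O move#3: (2,1):+0/XX/OO/OO/XX*
[XX/OO/OO/XX] end (terminal +0, X#4); searched XX/OO/../.X to 11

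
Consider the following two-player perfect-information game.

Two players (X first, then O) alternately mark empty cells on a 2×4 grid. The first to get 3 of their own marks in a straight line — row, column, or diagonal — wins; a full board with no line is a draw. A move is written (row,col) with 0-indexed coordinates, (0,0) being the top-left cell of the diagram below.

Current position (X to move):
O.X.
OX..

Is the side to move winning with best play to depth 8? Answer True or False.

X winning at [O.X./OX..]: False

p1 X@[O.X./OX..]: (0,1)[OXX./OX..]+0* (0,3)[O.XX/OX..]+0 (1,2)[O.X./OXX.]+0 (1,3)[O.X./OX.X]+0
p2 O@[OXX./OX..]: (0,3)[OXXO/OX..]+0* (1,2)[OXX./OXO.]-1 (1,3)[OXX./OX.O]-1
p3 X@[OXXO/OX..]: (1,2)[OXXO/OXX.]+0* (1,3)[OXXO/OX.X]+0
p4 O@[OXXO/OXX.]: (1,3)[OXXO/OXXO]+0*
p5 X@[OXXO/OXXO] terminal +0; root [O.X./OX..] d8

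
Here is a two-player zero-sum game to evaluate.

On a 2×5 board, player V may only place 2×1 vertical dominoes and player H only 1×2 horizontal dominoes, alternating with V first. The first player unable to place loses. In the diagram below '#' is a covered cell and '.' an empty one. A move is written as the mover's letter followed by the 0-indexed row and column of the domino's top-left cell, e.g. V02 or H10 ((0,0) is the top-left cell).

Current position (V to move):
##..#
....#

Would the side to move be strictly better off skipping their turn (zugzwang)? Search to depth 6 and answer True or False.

ply 1, V at ##..#/....# | V02=+1→###.#/..#.#*; V03=-1→##.##/...##
ply 2, H at ###.#/..#.# | H10=-1→###.#/###.#*
ply 3, V at ###.#/###.# | V03=+1→#####/#####*
ply 4: #####/##### is terminal -1 (H); from ##..#/....# depth 6
pass branch (H moves first from the same position):
  | ply 1, H at ##..#/....# | H02=+1→#####/....#*; H10=-1→##..#/##..#; H11=-1→##..#/.##.#; H12=+1→##..#/..###
  | ply 2: #####/....# is terminal -1 (V); from ##..#/....# depth 6
V moving scores +1; V passing scores -1

zugzwang(##..#/....#, V) = False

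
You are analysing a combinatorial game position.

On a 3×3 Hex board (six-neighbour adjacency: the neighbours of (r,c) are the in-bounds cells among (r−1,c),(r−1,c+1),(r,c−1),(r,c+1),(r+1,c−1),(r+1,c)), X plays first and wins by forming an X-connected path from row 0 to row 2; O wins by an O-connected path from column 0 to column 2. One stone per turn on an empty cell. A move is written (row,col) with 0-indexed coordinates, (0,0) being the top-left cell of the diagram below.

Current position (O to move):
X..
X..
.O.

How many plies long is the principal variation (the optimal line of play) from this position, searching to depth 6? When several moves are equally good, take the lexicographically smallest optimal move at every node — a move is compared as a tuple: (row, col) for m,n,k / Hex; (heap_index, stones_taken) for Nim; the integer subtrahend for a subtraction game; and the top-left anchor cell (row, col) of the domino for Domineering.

PV length from [X../X../.O.]: 5 plies

ply 1, O at X../X../.O. | (0,1)=-1→XO./X../.O.; (0,2)=-1→X.O/X../.O.; (1,1)=-1→X../XO./.O.; (1,2)=-1→X../X.O/.O.; (2,0)=+1→X../X../OO.*; (2,2)=-1→X../X../.OO
ply 2, X at X../X../OO. | (0,1)=-1→XX./X../OO.*; (0,2)=-1→X.X/X../OO.; (1,1)=-1→X../XX./OO.; (1,2)=-1→X../X.X/OO.; (2,2)=-1→X../X../OOX
ply 3, O at XX./X../OO. | (0,2)=+1→XXO/X../OO.*; (1,1)=+1→XX./XO./OO.; (1,2)=+1→XX./X.O/OO.; (2,2)=+1→XX./X../OOO
ply 4, X at XXO/X../OO. | (1,1)=-1→XXO/XX./OO.*; (1,2)=-1→XXO/X.X/OO.; (2,2)=-1→XXO/X../OOX
ply 5, O at XXO/XX./OO. | (1,2)=+1→XXO/XXO/OO.*; (2,2)=+1→XXO/XX./OOO
ply 6: XXO/XXO/OO. is terminal -1 (X); from X../X../.O. depth 6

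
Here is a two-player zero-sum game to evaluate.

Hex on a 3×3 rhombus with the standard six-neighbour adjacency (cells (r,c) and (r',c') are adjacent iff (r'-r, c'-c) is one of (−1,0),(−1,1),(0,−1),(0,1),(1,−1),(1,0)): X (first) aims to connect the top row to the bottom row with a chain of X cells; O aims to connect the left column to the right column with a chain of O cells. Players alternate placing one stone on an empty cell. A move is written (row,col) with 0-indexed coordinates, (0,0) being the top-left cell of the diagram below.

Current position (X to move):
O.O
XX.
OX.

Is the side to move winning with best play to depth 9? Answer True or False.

[O.O/XX./OX.] X move#1: (0,1):+1/OXO/XX./OX.*, (1,2):-1/O.O/XXX/OX., (2,2):-1/O.O/XX./OXX
[OXO/XX./OX.] end (terminal -1, O#2); searched O.O/XX./OX. to 9

X winning at [O.O/XX./OX.]: True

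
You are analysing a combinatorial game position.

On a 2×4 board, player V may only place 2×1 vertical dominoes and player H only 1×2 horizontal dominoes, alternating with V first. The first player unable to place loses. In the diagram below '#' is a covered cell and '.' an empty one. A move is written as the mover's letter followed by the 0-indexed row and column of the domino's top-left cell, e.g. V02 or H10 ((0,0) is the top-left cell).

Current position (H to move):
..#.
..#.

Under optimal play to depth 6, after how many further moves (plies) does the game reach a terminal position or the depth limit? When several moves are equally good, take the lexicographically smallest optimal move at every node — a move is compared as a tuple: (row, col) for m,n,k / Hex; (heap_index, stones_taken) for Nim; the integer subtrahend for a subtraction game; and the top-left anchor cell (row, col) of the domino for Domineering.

PV length from [..#./..#.]: 3 plies

p1 H@[..#./..#.]: H00[###./..#.]+1* H10[..#./###.]+1
p2 V@[###./..#.]: V03[####/..##]-1*
p3 H@[####/..##]: H10[####/####]+1*
p4 V@[####/####] terminal -1; root [..#./..#.] d6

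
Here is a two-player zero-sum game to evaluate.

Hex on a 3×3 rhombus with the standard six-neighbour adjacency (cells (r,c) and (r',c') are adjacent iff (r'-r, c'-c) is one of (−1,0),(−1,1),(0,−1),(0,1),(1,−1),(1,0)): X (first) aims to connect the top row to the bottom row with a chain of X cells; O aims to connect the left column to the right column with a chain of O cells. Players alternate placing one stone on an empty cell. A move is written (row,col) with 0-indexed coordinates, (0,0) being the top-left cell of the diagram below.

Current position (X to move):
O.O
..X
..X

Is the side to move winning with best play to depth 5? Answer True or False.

X winning at [O.O/..X/..X]: False

p1 X@[O.O/..X/..X]: (0,1)[OXO/..X/..X]-1* (1,0)[O.O/X.X/..X]-1 (1,1)[O.O/.XX/..X]-1 (2,0)[O.O/..X/X.X]-1 (2,1)[O.O/..X/.XX]-1
p2 O@[OXO/..X/..X]: (1,0)[OXO/O.X/..X]-1 (1,1)[OXO/.OX/..X]+1* (2,0)[OXO/..X/O.X]-1 (2,1)[OXO/..X/.OX]-1
p3 X@[OXO/.OX/..X]: (1,0)[OXO/XOX/..X]-1* (2,0)[OXO/.OX/X.X]-1 (2,1)[OXO/.OX/.XX]-1
p4 O@[OXO/XOX/..X]: (2,0)[OXO/XOX/O.X]+1* (2,1)[OXO/XOX/.OX]-1
p5 X@[OXO/XOX/O.X] terminal -1; root [O.O/..X/..X] d5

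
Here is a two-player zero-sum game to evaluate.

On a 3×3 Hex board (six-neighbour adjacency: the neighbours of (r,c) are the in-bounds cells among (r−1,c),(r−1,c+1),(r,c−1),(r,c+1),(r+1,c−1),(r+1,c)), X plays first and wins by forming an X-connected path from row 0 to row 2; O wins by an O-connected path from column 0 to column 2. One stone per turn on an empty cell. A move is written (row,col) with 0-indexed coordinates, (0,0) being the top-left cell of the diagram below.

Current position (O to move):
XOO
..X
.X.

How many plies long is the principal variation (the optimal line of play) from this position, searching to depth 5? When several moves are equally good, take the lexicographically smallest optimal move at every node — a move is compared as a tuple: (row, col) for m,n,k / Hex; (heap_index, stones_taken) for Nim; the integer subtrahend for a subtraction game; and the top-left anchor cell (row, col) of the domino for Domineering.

PV length from [XOO/..X/.X.]: 1 ply

[XOO/..X/.X.] O move#1: (1,0):+1/XOO/O.X/.X.*, (1,1):+1/XOO/.OX/.X., (2,0):+1/XOO/..X/OX., (2,2):-1/XOO/..X/.XO
[XOO/O.X/.X.] end (terminal -1, X#2); searched XOO/..X/.X. to 5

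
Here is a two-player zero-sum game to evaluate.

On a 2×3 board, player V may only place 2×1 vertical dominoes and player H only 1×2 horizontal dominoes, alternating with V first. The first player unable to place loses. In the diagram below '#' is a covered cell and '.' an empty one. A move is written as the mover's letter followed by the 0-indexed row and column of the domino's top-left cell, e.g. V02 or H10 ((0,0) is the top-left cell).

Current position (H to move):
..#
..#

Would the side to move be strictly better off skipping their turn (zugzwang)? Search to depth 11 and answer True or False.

ply 1, H at ..#/..# | H00=+1→###/..#*; H10=+1→..#/###
ply 2: ###/..# is terminal -1 (V); from ..#/..# depth 11
suppose H passes — search the same position with V to move:
pass> ply 1, V at ..#/..# | V00=+1→#.#/#.#*; V01=+1→.##/.##
pass> ply 2: #.#/#.# is terminal -1 (H); from ..#/..# depth 11
for H: play +1, pass -1

zugzwang(..#/..#, H) = False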